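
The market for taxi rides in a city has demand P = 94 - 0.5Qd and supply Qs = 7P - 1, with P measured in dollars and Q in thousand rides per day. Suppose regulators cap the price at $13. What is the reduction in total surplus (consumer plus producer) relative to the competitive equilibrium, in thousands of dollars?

Rearranging demand gives Qd = 188 - 2P. Without the control the market clears where 188 - 2P = 7P - 1, i.e. P* = 21 and Q* = 146.
Because the ceiling (13) lies below the market-clearing price, it is binding.
At P = 13: Qd = 188 - 2·13 = 162 and Qs = 7·13 - 1 = 90.
Quantity traded falls to 90. At Q = 90 the demand price is (188 - 90)/2 = 49 and the supply price is (1 + 90)/7 = 13.
Deadweight loss = ½ · (49 - 13) · (146 - 90) = ½ · 36 · 56 = 1008.

1008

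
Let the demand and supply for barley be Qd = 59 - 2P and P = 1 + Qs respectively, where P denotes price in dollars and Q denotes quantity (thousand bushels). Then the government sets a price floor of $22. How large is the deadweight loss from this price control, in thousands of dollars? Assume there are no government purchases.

Rearranging supply gives Qs = P - 1. Without the control the market clears where 59 - 2P = P - 1, i.e. P* = 20 and Q* = 19.
Since 22 > 20, the floor is binding.
At P = 22: Qd = 59 - 2·22 = 15 and Qs = 22 - 1 = 21.
Quantity traded falls to 15. At Q = 15 the demand price is (59 - 15)/2 = 22 and the supply price is 1 + 15 = 16.
Deadweight loss = ½ · (22 - 16) · (19 - 15) = ½ · 6 · 4 = 12.

12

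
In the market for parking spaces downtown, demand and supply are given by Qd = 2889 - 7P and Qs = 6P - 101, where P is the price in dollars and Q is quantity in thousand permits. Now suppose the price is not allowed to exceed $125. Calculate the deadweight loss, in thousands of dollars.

61425

Setting quantity demanded equal to quantity supplied, 2889 - 7P = 6P - 101, gives P* = 230 and Q* = 1279.
The ceiling of 125 is below the equilibrium price 230, so it binds.
At P = 125: Qd = 2889 - 7·125 = 2014 and Qs = 6·125 - 101 = 649.
Quantity traded falls to 649. At Q = 649 the demand price is (2889 - 649)/7 = 320 and the supply price is (101 + 649)/6 = 125.
Deadweight loss = ½ · (320 - 125) · (1279 - 649) = ½ · 195 · 630 = 61425.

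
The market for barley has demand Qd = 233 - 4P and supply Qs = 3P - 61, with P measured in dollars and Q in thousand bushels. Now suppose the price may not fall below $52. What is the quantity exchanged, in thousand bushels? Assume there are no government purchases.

In a free market, 233 - 4P = 3P - 61 gives the equilibrium P* = 42, Q* = 65.
Because the floor (52) lies above the market-clearing price, it is binding.
At P = 52: Qd = 233 - 4·52 = 25 and Qs = 3·52 - 61 = 95.
The quantity actually transacted is the short side, demand: 25.

25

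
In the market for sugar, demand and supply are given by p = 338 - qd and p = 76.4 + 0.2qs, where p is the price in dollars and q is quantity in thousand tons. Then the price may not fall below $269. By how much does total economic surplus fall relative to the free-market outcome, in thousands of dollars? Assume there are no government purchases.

Rearranging demand gives qd = 338 - p; rearranging supply gives qs = 5p - 382. Equilibrium: 338 - p = 5p - 382, so 720 = 6p and p* = 120, q* = 218.
Because the floor (269) lies above the market-clearing price, it is binding.
At p = 269: qd = 338 - 269 = 69 and qs = 5·269 - 382 = 963.
Quantity traded falls to 69. At q = 69 the demand price is 338 - 69 = 269 and the supply price is (382 + 69)/5 = 90.2.
Deadweight loss = ½ · (269 - 90.2) · (218 - 69) = ½ · 178.8 · 149 = 13320.6.

13320.6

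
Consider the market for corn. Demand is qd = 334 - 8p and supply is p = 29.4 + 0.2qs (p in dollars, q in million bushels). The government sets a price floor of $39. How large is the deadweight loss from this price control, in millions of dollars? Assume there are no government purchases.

Rearranging supply gives qs = 5p - 147. Without the control the market clears where 334 - 8p = 5p - 147, i.e. p* = 37 and q* = 38.
Because the floor (39) lies above the market-clearing price, it is binding.
At p = 39: qd = 334 - 8·39 = 22 and qs = 5·39 - 147 = 48.
Quantity traded falls to 22. At q = 22 the demand price is (334 - 22)/8 = 39 and the supply price is (147 + 22)/5 = 33.8.
Deadweight loss = ½ · (39 - 33.8) · (38 - 22) = ½ · 5.2 · 16 = 41.6.

41.6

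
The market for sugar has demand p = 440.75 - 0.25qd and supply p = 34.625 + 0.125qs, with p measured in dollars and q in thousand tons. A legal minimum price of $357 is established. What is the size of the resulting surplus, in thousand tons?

Rearranging demand gives qd = 1763 - 4p; rearranging supply gives qs = 8p - 277. Equilibrium: 1763 - 4p = 8p - 277, so 2040 = 12p and p* = 170, q* = 1083.
Because the floor (357) lies above the market-clearing price, it is binding.
At p = 357: qd = 1763 - 4·357 = 335 and qs = 8·357 - 277 = 2579.
Surplus = qs - qd = 2579 - 335 = 2244.

2244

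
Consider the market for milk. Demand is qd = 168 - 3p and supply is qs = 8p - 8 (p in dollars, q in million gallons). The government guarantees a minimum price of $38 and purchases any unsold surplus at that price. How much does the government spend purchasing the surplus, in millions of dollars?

9196

Setting quantity demanded equal to quantity supplied, 168 - 3p = 8p - 8, gives p* = 16 and q* = 120.
The floor of 38 is above the equilibrium price 16, so it binds.
At p = 38: qd = 168 - 3·38 = 54 and qs = 8·38 - 8 = 296.
Surplus = qs - qd = 242.
Government expenditure = surplus × support price = 242 × 38 = 9196.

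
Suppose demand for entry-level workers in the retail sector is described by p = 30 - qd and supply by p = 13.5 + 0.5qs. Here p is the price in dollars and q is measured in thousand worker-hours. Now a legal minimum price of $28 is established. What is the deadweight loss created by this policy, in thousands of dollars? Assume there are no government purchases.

Rearranging demand gives qd = 30 - p; rearranging supply gives qs = 2p - 27. Without the control the market clears where 30 - p = 2p - 27, i.e. p* = 19 and q* = 11.
Because the floor (28) lies above the market-clearing price, it is binding.
At p = 28: qd = 30 - 28 = 2 and qs = 2·28 - 27 = 29.
Quantity traded falls to 2. At q = 2 the demand price is 30 - 2 = 28 and the supply price is (27 + 2)/2 = 14.5.
Deadweight loss = ½ · (28 - 14.5) · (11 - 2) = ½ · 13.5 · 9 = 60.75.

60.75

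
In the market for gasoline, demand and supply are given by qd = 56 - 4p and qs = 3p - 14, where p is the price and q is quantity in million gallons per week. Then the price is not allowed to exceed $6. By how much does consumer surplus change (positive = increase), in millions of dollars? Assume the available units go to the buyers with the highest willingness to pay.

-2

Setting quantity demanded equal to quantity supplied, 56 - 4p = 3p - 14, gives p* = 10 and q* = 16.
Because the ceiling (6) lies below the market-clearing price, it is binding.
At p = 6: qd = 56 - 4·6 = 32 and qs = 3·6 - 14 = 4.
Consumer surplus without the control is ½ · (14 - 10) · 16 = 32.
With the ceiling, 4 units are sold at 6 (assume they go to the highest-value buyers). The demand price at q = 4 is 13, so CS = ½ · [(14 - 6) + (13 - 6)] · 4 = 30.
Change in consumer surplus = 30 - 32 = -2.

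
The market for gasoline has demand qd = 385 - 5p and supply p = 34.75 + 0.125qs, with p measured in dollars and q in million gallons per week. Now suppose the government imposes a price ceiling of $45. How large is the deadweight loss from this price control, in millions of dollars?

Rearranging supply gives qs = 8p - 278. In a free market, 385 - 5p = 8p - 278 gives the equilibrium p* = 51, q* = 130.
Since 45 < 51, the ceiling is binding.
At p = 45: qd = 385 - 5·45 = 160 and qs = 8·45 - 278 = 82.
Quantity traded falls to 82. At q = 82 the demand price is (385 - 82)/5 = 60.6 and the supply price is (278 + 82)/8 = 45.
Deadweight loss = ½ · (60.6 - 45) · (130 - 82) = ½ · 15.6 · 48 = 374.4.

374.4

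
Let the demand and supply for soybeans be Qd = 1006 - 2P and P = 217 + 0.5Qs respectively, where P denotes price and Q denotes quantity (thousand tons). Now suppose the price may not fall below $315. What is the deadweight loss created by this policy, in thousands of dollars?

Rearranging supply gives Qs = 2P - 434. In a free market, 1006 - 2P = 2P - 434 gives the equilibrium P* = 360, Q* = 286.
Since 315 is below P* = 360, the floor does not bind and the free-market outcome prevails.
Since the control does not bind, no trades are prevented and deadweight loss is zero.

0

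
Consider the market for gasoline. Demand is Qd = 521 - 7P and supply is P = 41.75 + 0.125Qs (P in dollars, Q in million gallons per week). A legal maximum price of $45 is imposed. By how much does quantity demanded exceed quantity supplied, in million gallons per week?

180

Rearranging supply gives Qs = 8P - 334. Equilibrium: 521 - 7P = 8P - 334, so 855 = 15P and P* = 57, Q* = 122.
Because the ceiling (45) lies below the market-clearing price, it is binding.
At P = 45: Qd = 521 - 7·45 = 206 and Qs = 8·45 - 334 = 26.
Shortage = Qd - Qs = 206 - 26 = 180.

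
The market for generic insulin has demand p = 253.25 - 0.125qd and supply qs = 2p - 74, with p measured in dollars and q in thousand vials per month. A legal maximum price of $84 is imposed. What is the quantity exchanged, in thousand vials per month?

94

Rearranging demand gives qd = 2026 - 8p. Equilibrium: 2026 - 8p = 2p - 74, so 2100 = 10p and p* = 210, q* = 346.
The ceiling of 84 is below the equilibrium price 210, so it binds.
At p = 84: qd = 2026 - 8·84 = 1354 and qs = 2·84 - 74 = 94.
The quantity actually transacted is the short side, supply: 94.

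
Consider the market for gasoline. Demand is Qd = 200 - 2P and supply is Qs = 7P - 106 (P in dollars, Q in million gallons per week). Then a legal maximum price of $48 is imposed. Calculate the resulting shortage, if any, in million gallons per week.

0

In a free market, 200 - 2P = 7P - 106 gives the equilibrium P* = 34, Q* = 132.
The ceiling of 48 is above the equilibrium price 34, so it is not binding; the market clears at P* = 34, Q* = 132.
Since the control does not bind, there is no shortage.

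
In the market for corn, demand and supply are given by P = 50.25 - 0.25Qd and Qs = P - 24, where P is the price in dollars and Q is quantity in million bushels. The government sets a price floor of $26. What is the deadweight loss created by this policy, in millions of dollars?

0

Rearranging demand gives Qd = 201 - 4P. Setting quantity demanded equal to quantity supplied, 201 - 4P = P - 24, gives P* = 45 and Q* = 21.
Since 26 is below P* = 45, the floor does not bind and the free-market outcome prevails.
Since the control does not bind, no trades are prevented and deadweight loss is zero.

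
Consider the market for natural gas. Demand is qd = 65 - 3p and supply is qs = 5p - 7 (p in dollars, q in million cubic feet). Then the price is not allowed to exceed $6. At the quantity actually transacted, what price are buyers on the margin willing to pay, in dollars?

In a free market, 65 - 3p = 5p - 7 gives the equilibrium p* = 9, q* = 38.
The ceiling of 6 is below the equilibrium price 9, so it binds.
At p = 6: qd = 65 - 3·6 = 47 and qs = 5·6 - 7 = 23.
Only 23 units reach the market. On the demand curve, the marginal buyer's willingness to pay at q = 23 is (65 - 23)/3 = 14.

14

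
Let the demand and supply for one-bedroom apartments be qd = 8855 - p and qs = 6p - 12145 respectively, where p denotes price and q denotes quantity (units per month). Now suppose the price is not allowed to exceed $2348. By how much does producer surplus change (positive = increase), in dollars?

-2542148

Setting quantity demanded equal to quantity supplied, 8855 - p = 6p - 12145, gives p* = 3000 and q* = 5855.
Because the ceiling (2348) lies below the market-clearing price, it is binding.
At p = 2348: qd = 8855 - 2348 = 6507 and qs = 6·2348 - 12145 = 1943.
Producer surplus without the control is ½ · (3000 - 12145/6) · 5855 = 34281025/12.
With the ceiling, producers sell 1943 units at 2348, so PS = ½ · (2348 - 12145/6) · 1943 = 3775249/12.
Change in producer surplus = 3775249/12 - 34281025/12 = -2542148.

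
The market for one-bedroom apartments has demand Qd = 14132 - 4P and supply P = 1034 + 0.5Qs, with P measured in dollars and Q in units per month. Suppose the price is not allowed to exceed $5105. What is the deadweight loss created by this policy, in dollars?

0

Rearranging supply gives Qs = 2P - 2068. In a free market, 14132 - 4P = 2P - 2068 gives the equilibrium P* = 2700, Q* = 3332.
The ceiling of 5105 is above the equilibrium price 2700, so it is not binding; the market clears at P* = 2700, Q* = 3332.
Since the control does not bind, no trades are prevented and deadweight loss is zero.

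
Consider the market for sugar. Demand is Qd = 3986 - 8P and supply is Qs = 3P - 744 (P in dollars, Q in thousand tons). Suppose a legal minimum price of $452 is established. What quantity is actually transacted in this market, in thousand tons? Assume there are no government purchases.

370

Setting quantity demanded equal to quantity supplied, 3986 - 8P = 3P - 744, gives P* = 430 and Q* = 546.
Because the floor (452) lies above the market-clearing price, it is binding.
At P = 452: Qd = 3986 - 8·452 = 370 and Qs = 3·452 - 744 = 612.
The quantity actually transacted is the short side, demand: 370.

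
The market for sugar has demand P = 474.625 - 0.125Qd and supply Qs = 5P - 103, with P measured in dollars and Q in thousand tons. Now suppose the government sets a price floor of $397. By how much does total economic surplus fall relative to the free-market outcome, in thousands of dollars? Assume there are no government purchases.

97853.6

Rearranging demand gives Qd = 3797 - 8P. In a free market, 3797 - 8P = 5P - 103 gives the equilibrium P* = 300, Q* = 1397.
Because the floor (397) lies above the market-clearing price, it is binding.
At P = 397: Qd = 3797 - 8·397 = 621 and Qs = 5·397 - 103 = 1882.
Quantity traded falls to 621. At Q = 621 the demand price is (3797 - 621)/8 = 397 and the supply price is (103 + 621)/5 = 144.8.
Deadweight loss = ½ · (397 - 144.8) · (1397 - 621) = ½ · 252.2 · 776 = 97853.6.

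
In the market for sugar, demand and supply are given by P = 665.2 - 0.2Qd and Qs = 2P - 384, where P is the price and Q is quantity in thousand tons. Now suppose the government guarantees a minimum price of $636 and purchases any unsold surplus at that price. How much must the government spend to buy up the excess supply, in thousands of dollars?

Rearranging demand gives Qd = 3326 - 5P. Without the control the market clears where 3326 - 5P = 2P - 384, i.e. P* = 530 and Q* = 676.
The floor of 636 is above the equilibrium price 530, so it binds.
At P = 636: Qd = 3326 - 5·636 = 146 and Qs = 2·636 - 384 = 888.
Surplus = Qs - Qd = 742.
Government expenditure = surplus × support price = 742 × 636 = 471912.

471912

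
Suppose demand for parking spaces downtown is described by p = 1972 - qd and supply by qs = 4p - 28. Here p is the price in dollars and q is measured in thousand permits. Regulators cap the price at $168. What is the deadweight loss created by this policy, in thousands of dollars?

Rearranging demand gives qd = 1972 - p. Setting quantity demanded equal to quantity supplied, 1972 - p = 4p - 28, gives p* = 400 and q* = 1572.
Since 168 < 400, the ceiling is binding.
At p = 168: qd = 1972 - 168 = 1804 and qs = 4·168 - 28 = 644.
Quantity traded falls to 644. At q = 644 the demand price is 1972 - 644 = 1328 and the supply price is (28 + 644)/4 = 168.
Deadweight loss = ½ · (1328 - 168) · (1572 - 644) = ½ · 1160 · 928 = 538240.

538240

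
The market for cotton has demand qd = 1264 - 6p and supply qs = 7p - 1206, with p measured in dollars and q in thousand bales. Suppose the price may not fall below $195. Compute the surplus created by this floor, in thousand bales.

Without the control the market clears where 1264 - 6p = 7p - 1206, i.e. p* = 190 and q* = 124.
Since 195 > 190, the floor is binding.
At p = 195: qd = 1264 - 6·195 = 94 and qs = 7·195 - 1206 = 159.
Surplus = qs - qd = 159 - 94 = 65.

65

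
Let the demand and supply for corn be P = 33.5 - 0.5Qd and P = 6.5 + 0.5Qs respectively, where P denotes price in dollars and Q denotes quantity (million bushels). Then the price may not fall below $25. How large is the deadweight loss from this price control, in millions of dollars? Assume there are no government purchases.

Rearranging demand gives Qd = 67 - 2P; rearranging supply gives Qs = 2P - 13. Setting quantity demanded equal to quantity supplied, 67 - 2P = 2P - 13, gives P* = 20 and Q* = 27.
The floor of 25 is above the equilibrium price 20, so it binds.
At P = 25: Qd = 67 - 2·25 = 17 and Qs = 2·25 - 13 = 37.
Quantity traded falls to 17. At Q = 17 the demand price is (67 - 17)/2 = 25 and the supply price is (13 + 17)/2 = 15.
Deadweight loss = ½ · (25 - 15) · (27 - 17) = ½ · 10 · 10 = 50.

50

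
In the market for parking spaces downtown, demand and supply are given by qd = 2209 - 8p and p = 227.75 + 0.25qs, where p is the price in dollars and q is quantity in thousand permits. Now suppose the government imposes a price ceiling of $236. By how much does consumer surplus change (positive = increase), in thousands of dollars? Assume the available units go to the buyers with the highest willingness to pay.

Rearranging supply gives qs = 4p - 911. Setting quantity demanded equal to quantity supplied, 2209 - 8p = 4p - 911, gives p* = 260 and q* = 129.
The ceiling of 236 is below the equilibrium price 260, so it binds.
At p = 236: qd = 2209 - 8·236 = 321 and qs = 4·236 - 911 = 33.
Consumer surplus without the control is ½ · (276.125 - 260) · 129 = 1040.0625.
With the ceiling, 33 units are sold at 236 (assume they go to the highest-value buyers). The demand price at q = 33 is 272, so CS = ½ · [(276.125 - 236) + (272 - 236)] · 33 = 1256.0625.
Change in consumer surplus = 1256.0625 - 1040.0625 = 216.

216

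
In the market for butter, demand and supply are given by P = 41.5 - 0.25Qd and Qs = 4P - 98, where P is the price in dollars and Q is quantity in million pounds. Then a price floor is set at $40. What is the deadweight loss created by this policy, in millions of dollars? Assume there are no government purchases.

Rearranging demand gives Qd = 166 - 4P. Equilibrium: 166 - 4P = 4P - 98, so 264 = 8P and P* = 33, Q* = 34.
Because the floor (40) lies above the market-clearing price, it is binding.
At P = 40: Qd = 166 - 4·40 = 6 and Qs = 4·40 - 98 = 62.
Quantity traded falls to 6. At Q = 6 the demand price is (166 - 6)/4 = 40 and the supply price is (98 + 6)/4 = 26.
Deadweight loss = ½ · (40 - 26) · (34 - 6) = ½ · 14 · 28 = 196.

196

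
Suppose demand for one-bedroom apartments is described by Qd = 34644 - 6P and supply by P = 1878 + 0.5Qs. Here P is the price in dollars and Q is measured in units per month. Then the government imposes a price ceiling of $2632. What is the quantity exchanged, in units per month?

Rearranging supply gives Qs = 2P - 3756. Equilibrium: 34644 - 6P = 2P - 3756, so 38400 = 8P and P* = 4800, Q* = 5844.
Because the ceiling (2632) lies below the market-clearing price, it is binding.
At P = 2632: Qd = 34644 - 6·2632 = 18852 and Qs = 2·2632 - 3756 = 1508.
The quantity actually transacted is the short side, supply: 1508.

1508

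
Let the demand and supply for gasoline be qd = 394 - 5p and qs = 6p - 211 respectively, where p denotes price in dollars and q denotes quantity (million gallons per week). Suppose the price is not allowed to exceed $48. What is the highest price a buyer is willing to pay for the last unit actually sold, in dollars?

Equilibrium: 394 - 5p = 6p - 211, so 605 = 11p and p* = 55, q* = 119.
Since 48 < 55, the ceiling is binding.
At p = 48: qd = 394 - 5·48 = 154 and qs = 6·48 - 211 = 77.
Only 77 units reach the market. On the demand curve, the marginal buyer's willingness to pay at q = 77 is (394 - 77)/5 = 63.4.

63.4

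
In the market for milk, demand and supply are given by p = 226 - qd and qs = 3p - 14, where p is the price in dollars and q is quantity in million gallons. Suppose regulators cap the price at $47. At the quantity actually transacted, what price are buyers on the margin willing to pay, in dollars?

Rearranging demand gives qd = 226 - p. Setting quantity demanded equal to quantity supplied, 226 - p = 3p - 14, gives p* = 60 and q* = 166.
The ceiling of 47 is below the equilibrium price 60, so it binds.
At p = 47: qd = 226 - 47 = 179 and qs = 3·47 - 14 = 127.
Only 127 units reach the market. On the demand curve, the marginal buyer's willingness to pay at q = 127 is (226 - 127) = 99.

99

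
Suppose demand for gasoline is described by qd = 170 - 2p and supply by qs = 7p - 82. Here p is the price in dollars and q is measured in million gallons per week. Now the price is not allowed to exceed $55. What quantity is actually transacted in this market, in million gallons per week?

In a free market, 170 - 2p = 7p - 82 gives the equilibrium p* = 28, q* = 114.
Since 55 is above p* = 28, the ceiling does not bind and the free-market outcome prevails.

114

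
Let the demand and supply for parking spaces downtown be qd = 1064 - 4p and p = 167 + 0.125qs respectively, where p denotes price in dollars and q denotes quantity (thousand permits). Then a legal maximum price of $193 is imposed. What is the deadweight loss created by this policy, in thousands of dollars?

Rearranging supply gives qs = 8p - 1336. In a free market, 1064 - 4p = 8p - 1336 gives the equilibrium p* = 200, q* = 264.
Since 193 < 200, the ceiling is binding.
At p = 193: qd = 1064 - 4·193 = 292 and qs = 8·193 - 1336 = 208.
Quantity traded falls to 208. At q = 208 the demand price is (1064 - 208)/4 = 214 and the supply price is (1336 + 208)/8 = 193.
Deadweight loss = ½ · (214 - 193) · (264 - 208) = ½ · 21 · 56 = 588.

588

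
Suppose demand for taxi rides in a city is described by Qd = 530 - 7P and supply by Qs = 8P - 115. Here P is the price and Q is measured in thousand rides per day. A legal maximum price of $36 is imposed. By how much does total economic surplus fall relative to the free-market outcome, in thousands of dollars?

In a free market, 530 - 7P = 8P - 115 gives the equilibrium P* = 43, Q* = 229.
The ceiling of 36 is below the equilibrium price 43, so it binds.
At P = 36: Qd = 530 - 7·36 = 278 and Qs = 8·36 - 115 = 173.
Quantity traded falls to 173. At Q = 173 the demand price is (530 - 173)/7 = 51 and the supply price is (115 + 173)/8 = 36.
Deadweight loss = ½ · (51 - 36) · (229 - 173) = ½ · 15 · 56 = 420.

420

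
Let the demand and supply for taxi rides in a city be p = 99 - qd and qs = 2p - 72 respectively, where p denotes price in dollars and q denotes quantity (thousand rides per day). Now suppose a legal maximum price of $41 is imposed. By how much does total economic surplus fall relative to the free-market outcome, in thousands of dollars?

Rearranging demand gives qd = 99 - p. Setting quantity demanded equal to quantity supplied, 99 - p = 2p - 72, gives p* = 57 and q* = 42.
Since 41 < 57, the ceiling is binding.
At p = 41: qd = 99 - 41 = 58 and qs = 2·41 - 72 = 10.
Quantity traded falls to 10. At q = 10 the demand price is 99 - 10 = 89 and the supply price is (72 + 10)/2 = 41.
Deadweight loss = ½ · (89 - 41) · (42 - 10) = ½ · 48 · 32 = 768.

768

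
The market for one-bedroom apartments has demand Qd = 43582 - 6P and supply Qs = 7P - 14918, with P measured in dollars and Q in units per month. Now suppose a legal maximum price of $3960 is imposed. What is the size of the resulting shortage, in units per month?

Equilibrium: 43582 - 6P = 7P - 14918, so 58500 = 13P and P* = 4500, Q* = 16582.
Because the ceiling (3960) lies below the market-clearing price, it is binding.
At P = 3960: Qd = 43582 - 6·3960 = 19822 and Qs = 7·3960 - 14918 = 12802.
Shortage = Qd - Qs = 19822 - 12802 = 7020.

7020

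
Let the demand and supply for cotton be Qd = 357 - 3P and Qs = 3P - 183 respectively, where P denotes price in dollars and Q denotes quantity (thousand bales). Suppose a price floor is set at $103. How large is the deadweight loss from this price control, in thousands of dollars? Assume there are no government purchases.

Without the control the market clears where 357 - 3P = 3P - 183, i.e. P* = 90 and Q* = 87.
The floor of 103 is above the equilibrium price 90, so it binds.
At P = 103: Qd = 357 - 3·103 = 48 and Qs = 3·103 - 183 = 126.
Quantity traded falls to 48. At Q = 48 the demand price is (357 - 48)/3 = 103 and the supply price is (183 + 48)/3 = 77.
Deadweight loss = ½ · (103 - 77) · (87 - 48) = ½ · 26 · 39 = 507.

507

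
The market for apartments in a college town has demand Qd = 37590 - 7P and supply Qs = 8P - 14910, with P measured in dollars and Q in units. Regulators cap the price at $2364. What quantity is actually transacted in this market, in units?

Setting quantity demanded equal to quantity supplied, 37590 - 7P = 8P - 14910, gives P* = 3500 and Q* = 13090.
Because the ceiling (2364) lies below the market-clearing price, it is binding.
At P = 2364: Qd = 37590 - 7·2364 = 21042 and Qs = 8·2364 - 14910 = 4002.
The quantity actually transacted is the short side, supply: 4002.

4002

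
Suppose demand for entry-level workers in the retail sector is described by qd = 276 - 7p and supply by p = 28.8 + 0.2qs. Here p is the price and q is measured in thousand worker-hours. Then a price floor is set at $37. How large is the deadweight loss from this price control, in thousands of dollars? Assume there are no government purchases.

33.6

Rearranging supply gives qs = 5p - 144. Equilibrium: 276 - 7p = 5p - 144, so 420 = 12p and p* = 35, q* = 31.
Because the floor (37) lies above the market-clearing price, it is binding.
At p = 37: qd = 276 - 7·37 = 17 and qs = 5·37 - 144 = 41.
Quantity traded falls to 17. At q = 17 the demand price is (276 - 17)/7 = 37 and the supply price is (144 + 17)/5 = 32.2.
Deadweight loss = ½ · (37 - 32.2) · (31 - 17) = ½ · 4.8 · 14 = 33.6.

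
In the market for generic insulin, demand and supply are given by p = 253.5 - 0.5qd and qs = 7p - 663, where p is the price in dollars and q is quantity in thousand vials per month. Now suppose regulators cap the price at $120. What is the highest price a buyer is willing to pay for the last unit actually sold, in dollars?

Rearranging demand gives qd = 507 - 2p. Setting quantity demanded equal to quantity supplied, 507 - 2p = 7p - 663, gives p* = 130 and q* = 247.
Because the ceiling (120) lies below the market-clearing price, it is binding.
At p = 120: qd = 507 - 2·120 = 267 and qs = 7·120 - 663 = 177.
Only 177 units reach the market. On the demand curve, the marginal buyer's willingness to pay at q = 177 is (507 - 177)/2 = 165.

165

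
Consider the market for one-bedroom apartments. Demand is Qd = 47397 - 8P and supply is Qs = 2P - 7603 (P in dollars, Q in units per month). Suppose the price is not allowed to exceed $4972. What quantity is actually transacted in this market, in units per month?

Without the control the market clears where 47397 - 8P = 2P - 7603, i.e. P* = 5500 and Q* = 3397.
Since 4972 < 5500, the ceiling is binding.
At P = 4972: Qd = 47397 - 8·4972 = 7621 and Qs = 2·4972 - 7603 = 2341.
The quantity actually transacted is the short side, supply: 2341.

2341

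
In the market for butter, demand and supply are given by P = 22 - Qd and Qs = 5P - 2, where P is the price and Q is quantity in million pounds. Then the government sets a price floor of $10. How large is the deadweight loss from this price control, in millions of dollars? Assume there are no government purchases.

21.6

Rearranging demand gives Qd = 22 - P. In a free market, 22 - P = 5P - 2 gives the equilibrium P* = 4, Q* = 18.
Since 10 > 4, the floor is binding.
At P = 10: Qd = 22 - 10 = 12 and Qs = 5·10 - 2 = 48.
Quantity traded falls to 12. At Q = 12 the demand price is 22 - 12 = 10 and the supply price is (2 + 12)/5 = 2.8.
Deadweight loss = ½ · (10 - 2.8) · (18 - 12) = ½ · 7.2 · 6 = 21.6.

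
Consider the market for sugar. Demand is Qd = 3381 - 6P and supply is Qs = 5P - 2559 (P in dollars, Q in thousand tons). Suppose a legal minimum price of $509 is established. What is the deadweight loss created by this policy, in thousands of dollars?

0

In a free market, 3381 - 6P = 5P - 2559 gives the equilibrium P* = 540, Q* = 141.
Since 509 is below P* = 540, the floor does not bind and the free-market outcome prevails.
Since the control does not bind, no trades are prevented and deadweight loss is zero.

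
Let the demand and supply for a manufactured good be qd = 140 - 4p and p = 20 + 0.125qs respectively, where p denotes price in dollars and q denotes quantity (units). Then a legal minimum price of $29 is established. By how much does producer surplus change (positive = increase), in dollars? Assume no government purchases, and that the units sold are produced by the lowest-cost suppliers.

80

Rearranging supply gives qs = 8p - 160. Without the control the market clears where 140 - 4p = 8p - 160, i.e. p* = 25 and q* = 40.
Because the floor (29) lies above the market-clearing price, it is binding.
At p = 29: qd = 140 - 4·29 = 24 and qs = 8·29 - 160 = 72.
Producer surplus without the control is ½ · (25 - 20) · 40 = 100.
With the floor, 24 units are sold at 29. The supply price at q = 24 is 23, so PS = ½ · [(29 - 20) + (29 - 23)] · 24 = 180.
Change in producer surplus = 180 - 100 = 80.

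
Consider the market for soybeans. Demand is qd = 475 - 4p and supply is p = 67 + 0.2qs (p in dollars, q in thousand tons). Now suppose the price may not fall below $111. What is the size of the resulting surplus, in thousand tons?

Rearranging supply gives qs = 5p - 335. Without the control the market clears where 475 - 4p = 5p - 335, i.e. p* = 90 and q* = 115.
The floor of 111 is above the equilibrium price 90, so it binds.
At p = 111: qd = 475 - 4·111 = 31 and qs = 5·111 - 335 = 220.
Surplus = qs - qd = 220 - 31 = 189.

189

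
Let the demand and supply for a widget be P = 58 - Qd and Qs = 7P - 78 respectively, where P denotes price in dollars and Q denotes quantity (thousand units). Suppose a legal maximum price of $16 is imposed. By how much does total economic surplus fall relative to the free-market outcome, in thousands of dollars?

Rearranging demand gives Qd = 58 - P. Setting quantity demanded equal to quantity supplied, 58 - P = 7P - 78, gives P* = 17 and Q* = 41.
Because the ceiling (16) lies below the market-clearing price, it is binding.
At P = 16: Qd = 58 - 16 = 42 and Qs = 7·16 - 78 = 34.
Quantity traded falls to 34. At Q = 34 the demand price is 58 - 34 = 24 and the supply price is (78 + 34)/7 = 16.
Deadweight loss = ½ · (24 - 16) · (41 - 34) = ½ · 8 · 7 = 28.

28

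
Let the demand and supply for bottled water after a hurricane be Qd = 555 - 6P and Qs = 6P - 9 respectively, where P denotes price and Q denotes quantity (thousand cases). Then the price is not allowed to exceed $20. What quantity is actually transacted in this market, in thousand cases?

111

Without the control the market clears where 555 - 6P = 6P - 9, i.e. P* = 47 and Q* = 273.
The ceiling of 20 is below the equilibrium price 47, so it binds.
At P = 20: Qd = 555 - 6·20 = 435 and Qs = 6·20 - 9 = 111.
The quantity actually transacted is the short side, supply: 111.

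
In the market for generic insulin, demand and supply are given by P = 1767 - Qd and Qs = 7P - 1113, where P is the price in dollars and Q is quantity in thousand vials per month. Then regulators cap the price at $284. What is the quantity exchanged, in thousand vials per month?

Rearranging demand gives Qd = 1767 - P. Setting quantity demanded equal to quantity supplied, 1767 - P = 7P - 1113, gives P* = 360 and Q* = 1407.
The ceiling of 284 is below the equilibrium price 360, so it binds.
At P = 284: Qd = 1767 - 284 = 1483 and Qs = 7·284 - 1113 = 875.
The quantity actually transacted is the short side, supply: 875.

875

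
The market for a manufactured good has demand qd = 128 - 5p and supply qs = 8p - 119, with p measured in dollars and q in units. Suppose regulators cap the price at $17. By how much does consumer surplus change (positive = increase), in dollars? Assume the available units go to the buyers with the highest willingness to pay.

8.4

Equilibrium: 128 - 5p = 8p - 119, so 247 = 13p and p* = 19, q* = 33.
The ceiling of 17 is below the equilibrium price 19, so it binds.
At p = 17: qd = 128 - 5·17 = 43 and qs = 8·17 - 119 = 17.
Consumer surplus without the control is ½ · (25.6 - 19) · 33 = 108.9.
With the ceiling, 17 units are sold at 17 (assume they go to the highest-value buyers). The demand price at q = 17 is 22.2, so CS = ½ · [(25.6 - 17) + (22.2 - 17)] · 17 = 117.3.
Change in consumer surplus = 117.3 - 108.9 = 8.4.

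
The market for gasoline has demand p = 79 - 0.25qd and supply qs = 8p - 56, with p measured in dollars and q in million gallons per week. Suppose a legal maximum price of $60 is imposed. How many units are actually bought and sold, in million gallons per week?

Rearranging demand gives qd = 316 - 4p. Without the control the market clears where 316 - 4p = 8p - 56, i.e. p* = 31 and q* = 192.
The ceiling of 60 is above the equilibrium price 31, so it is not binding; the market clears at p* = 31, q* = 192.

192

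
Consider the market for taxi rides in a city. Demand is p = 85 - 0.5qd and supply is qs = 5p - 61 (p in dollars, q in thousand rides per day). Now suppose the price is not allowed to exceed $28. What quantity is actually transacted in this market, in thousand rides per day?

79

Rearranging demand gives qd = 170 - 2p. In a free market, 170 - 2p = 5p - 61 gives the equilibrium p* = 33, q* = 104.
The ceiling of 28 is below the equilibrium price 33, so it binds.
At p = 28: qd = 170 - 2·28 = 114 and qs = 5·28 - 61 = 79.
The quantity actually transacted is the short side, supply: 79.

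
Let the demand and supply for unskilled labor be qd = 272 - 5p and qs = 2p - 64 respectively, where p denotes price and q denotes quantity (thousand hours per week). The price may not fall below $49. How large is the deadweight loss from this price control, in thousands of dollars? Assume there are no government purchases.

Without the control the market clears where 272 - 5p = 2p - 64, i.e. p* = 48 and q* = 32.
Because the floor (49) lies above the market-clearing price, it is binding.
At p = 49: qd = 272 - 5·49 = 27 and qs = 2·49 - 64 = 34.
Quantity traded falls to 27. At q = 27 the demand price is (272 - 27)/5 = 49 and the supply price is (64 + 27)/2 = 45.5.
Deadweight loss = ½ · (49 - 45.5) · (32 - 27) = ½ · 3.5 · 5 = 8.75.

8.75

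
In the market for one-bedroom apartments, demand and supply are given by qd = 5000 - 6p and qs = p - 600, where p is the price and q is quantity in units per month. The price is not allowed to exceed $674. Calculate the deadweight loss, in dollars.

In a free market, 5000 - 6p = p - 600 gives the equilibrium p* = 800, q* = 200.
Because the ceiling (674) lies below the market-clearing price, it is binding.
At p = 674: qd = 5000 - 6·674 = 956 and qs = 674 - 600 = 74.
Quantity traded falls to 74. At q = 74 the demand price is (5000 - 74)/6 = 821 and the supply price is 600 + 74 = 674.
Deadweight loss = ½ · (821 - 674) · (200 - 74) = ½ · 147 · 126 = 9261.

9261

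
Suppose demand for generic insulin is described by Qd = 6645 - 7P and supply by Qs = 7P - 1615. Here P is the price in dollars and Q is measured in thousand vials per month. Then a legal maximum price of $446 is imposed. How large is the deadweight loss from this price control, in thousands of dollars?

145152

In a free market, 6645 - 7P = 7P - 1615 gives the equilibrium P* = 590, Q* = 2515.
The ceiling of 446 is below the equilibrium price 590, so it binds.
At P = 446: Qd = 6645 - 7·446 = 3523 and Qs = 7·446 - 1615 = 1507.
Quantity traded falls to 1507. At Q = 1507 the demand price is (6645 - 1507)/7 = 734 and the supply price is (1615 + 1507)/7 = 446.
Deadweight loss = ½ · (734 - 446) · (2515 - 1507) = ½ · 288 · 1008 = 145152.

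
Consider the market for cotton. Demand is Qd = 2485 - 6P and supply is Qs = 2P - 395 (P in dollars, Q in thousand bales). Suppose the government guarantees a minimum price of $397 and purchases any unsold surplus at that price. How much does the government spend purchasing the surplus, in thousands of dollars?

117512

In a free market, 2485 - 6P = 2P - 395 gives the equilibrium P* = 360, Q* = 325.
The floor of 397 is above the equilibrium price 360, so it binds.
At P = 397: Qd = 2485 - 6·397 = 103 and Qs = 2·397 - 395 = 399.
Surplus = Qs - Qd = 296.
Government expenditure = surplus × support price = 296 × 397 = 117512.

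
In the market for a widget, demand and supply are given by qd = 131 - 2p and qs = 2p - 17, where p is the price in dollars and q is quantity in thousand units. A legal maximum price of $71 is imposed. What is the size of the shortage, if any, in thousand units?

Without the control the market clears where 131 - 2p = 2p - 17, i.e. p* = 37 and q* = 57.
The ceiling of 71 is above the equilibrium price 37, so it is not binding; the market clears at p* = 37, q* = 57.
Since the control does not bind, there is no shortage.

0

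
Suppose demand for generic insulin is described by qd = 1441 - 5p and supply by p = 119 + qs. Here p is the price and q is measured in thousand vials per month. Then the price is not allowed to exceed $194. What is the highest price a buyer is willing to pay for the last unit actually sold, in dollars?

273.2

Rearranging supply gives qs = p - 119. Without the control the market clears where 1441 - 5p = p - 119, i.e. p* = 260 and q* = 141.
Since 194 < 260, the ceiling is binding.
At p = 194: qd = 1441 - 5·194 = 471 and qs = 194 - 119 = 75.
Only 75 units reach the market. On the demand curve, the marginal buyer's willingness to pay at q = 75 is (1441 - 75)/5 = 273.2.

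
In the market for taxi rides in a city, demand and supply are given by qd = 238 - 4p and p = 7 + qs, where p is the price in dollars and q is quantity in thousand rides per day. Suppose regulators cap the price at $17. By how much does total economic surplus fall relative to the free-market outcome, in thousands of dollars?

Rearranging supply gives qs = p - 7. Setting quantity demanded equal to quantity supplied, 238 - 4p = p - 7, gives p* = 49 and q* = 42.
Because the ceiling (17) lies below the market-clearing price, it is binding.
At p = 17: qd = 238 - 4·17 = 170 and qs = 17 - 7 = 10.
Quantity traded falls to 10. At q = 10 the demand price is (238 - 10)/4 = 57 and the supply price is 7 + 10 = 17.
Deadweight loss = ½ · (57 - 17) · (42 - 10) = ½ · 40 · 32 = 640.

640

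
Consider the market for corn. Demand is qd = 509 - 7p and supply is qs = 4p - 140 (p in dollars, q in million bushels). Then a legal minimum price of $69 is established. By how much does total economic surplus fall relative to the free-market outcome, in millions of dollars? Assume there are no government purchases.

Without the control the market clears where 509 - 7p = 4p - 140, i.e. p* = 59 and q* = 96.
Since 69 > 59, the floor is binding.
At p = 69: qd = 509 - 7·69 = 26 and qs = 4·69 - 140 = 136.
Quantity traded falls to 26. At q = 26 the demand price is (509 - 26)/7 = 69 and the supply price is (140 + 26)/4 = 41.5.
Deadweight loss = ½ · (69 - 41.5) · (96 - 26) = ½ · 27.5 · 70 = 962.5.

962.5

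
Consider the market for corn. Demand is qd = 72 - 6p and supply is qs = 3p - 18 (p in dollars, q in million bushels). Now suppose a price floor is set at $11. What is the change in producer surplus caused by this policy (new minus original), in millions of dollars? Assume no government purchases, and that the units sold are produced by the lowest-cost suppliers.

Equilibrium: 72 - 6p = 3p - 18, so 90 = 9p and p* = 10, q* = 12.
Since 11 > 10, the floor is binding.
At p = 11: qd = 72 - 6·11 = 6 and qs = 3·11 - 18 = 15.
Producer surplus without the control is ½ · (10 - 6) · 12 = 24.
With the floor, 6 units are sold at 11. The supply price at q = 6 is 8, so PS = ½ · [(11 - 6) + (11 - 8)] · 6 = 24.
Change in producer surplus = 24 - 24 = 0.

0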